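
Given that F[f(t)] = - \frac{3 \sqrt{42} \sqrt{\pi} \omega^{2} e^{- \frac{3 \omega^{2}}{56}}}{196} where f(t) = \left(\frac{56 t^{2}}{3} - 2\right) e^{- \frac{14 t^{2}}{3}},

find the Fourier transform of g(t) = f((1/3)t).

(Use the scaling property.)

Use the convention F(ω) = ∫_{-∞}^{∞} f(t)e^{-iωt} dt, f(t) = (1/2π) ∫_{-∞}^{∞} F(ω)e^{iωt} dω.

F[g](ω) = - \frac{81 \sqrt{42} \sqrt{\pi} \omega^{2} e^{- \frac{27 \omega^{2}}{56}}}{196}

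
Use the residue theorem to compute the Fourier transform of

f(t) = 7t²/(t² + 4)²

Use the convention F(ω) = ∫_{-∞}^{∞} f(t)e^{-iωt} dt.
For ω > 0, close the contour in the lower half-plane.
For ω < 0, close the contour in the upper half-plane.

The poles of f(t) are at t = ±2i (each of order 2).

Let g(z) = f(z)e^{-iωz}; for large |z| the factor e^{-iωz} decays in the lower half-plane when ω > 0 and in the upper half-plane when ω < 0.

Case ω > 0 (lower half-plane, clockwise contour ⇒ F(ω) = -2πi·ΣRes):
  Res_{z = - 2 i} g(z) = \frac{7 i \left(1 - 2 \omega\right) e^{- 2 \omega}}{8} (pole of order 2)
  F(ω) = -2πi·ΣRes = \frac{7 \pi \left(1 - 2 \omega\right) e^{- 2 \omega}}{4}

Case ω < 0 (upper half-plane, counterclockwise contour ⇒ F(ω) = +2πi·ΣRes):
  Res_{z = 2 i} g(z) = \frac{7 i \left(- 2 \omega - 1\right) e^{2 \omega}}{8} (pole of order 2)
  F(ω) = 2πi·ΣRes = \frac{7 \pi \left(2 \omega + 1\right) e^{2 \omega}}{4}

Both cases combine into a single formula in |ω|:

F(ω) = \frac{7 \pi \left(1 - 2 \left|{\omega}\right|\right) e^{- 2 \left|{\omega}\right|}}{4}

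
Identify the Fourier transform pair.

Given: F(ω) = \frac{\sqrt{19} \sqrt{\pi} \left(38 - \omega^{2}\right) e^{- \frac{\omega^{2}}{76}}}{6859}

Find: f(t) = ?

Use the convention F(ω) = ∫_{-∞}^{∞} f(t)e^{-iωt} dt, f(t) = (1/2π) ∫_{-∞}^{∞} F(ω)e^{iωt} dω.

f(t) = 4 t^{2} e^{- 19 t^{2}}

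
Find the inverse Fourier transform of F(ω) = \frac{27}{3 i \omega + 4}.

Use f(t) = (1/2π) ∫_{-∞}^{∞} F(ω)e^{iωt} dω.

f(t) = 9 e^{- \frac{4 t}{3}} u\left(t\right)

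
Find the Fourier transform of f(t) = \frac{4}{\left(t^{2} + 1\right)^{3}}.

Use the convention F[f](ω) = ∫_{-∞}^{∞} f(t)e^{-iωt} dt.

F(ω) = \frac{\pi \left(\omega^{2} + 3 \left|{\omega}\right| + 3\right) e^{- \left|{\omega}\right|}}{2}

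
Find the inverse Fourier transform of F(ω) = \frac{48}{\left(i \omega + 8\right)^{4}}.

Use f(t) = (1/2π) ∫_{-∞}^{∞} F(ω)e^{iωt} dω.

f(t) = 8 t^{3} e^{- 8 t} u\left(t\right)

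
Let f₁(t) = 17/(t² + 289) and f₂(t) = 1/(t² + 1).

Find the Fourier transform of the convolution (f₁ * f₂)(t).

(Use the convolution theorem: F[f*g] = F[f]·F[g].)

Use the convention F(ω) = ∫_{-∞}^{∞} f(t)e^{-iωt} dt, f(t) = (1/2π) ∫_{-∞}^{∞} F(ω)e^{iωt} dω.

F[f₁*f₂](ω) = \pi^{2} e^{- 18 \left|{\omega}\right|}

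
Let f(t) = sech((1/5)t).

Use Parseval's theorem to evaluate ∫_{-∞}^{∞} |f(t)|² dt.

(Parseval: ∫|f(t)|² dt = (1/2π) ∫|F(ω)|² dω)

∫|f(t)|² dt = 10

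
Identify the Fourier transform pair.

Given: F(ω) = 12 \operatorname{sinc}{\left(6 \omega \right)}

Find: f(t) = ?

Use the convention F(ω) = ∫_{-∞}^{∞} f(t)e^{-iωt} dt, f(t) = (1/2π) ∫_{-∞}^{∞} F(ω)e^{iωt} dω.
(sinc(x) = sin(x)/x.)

f(t) = \begin{cases} 1 & \text{for}\: \left|{t}\right| < 6 \\0 & \text{otherwise} \end{cases}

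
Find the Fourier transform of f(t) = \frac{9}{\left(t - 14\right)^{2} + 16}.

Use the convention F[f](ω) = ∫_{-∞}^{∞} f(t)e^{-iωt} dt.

F(ω) = \frac{9 \pi e^{- 14 i \omega - 4 \left|{\omega}\right|}}{4}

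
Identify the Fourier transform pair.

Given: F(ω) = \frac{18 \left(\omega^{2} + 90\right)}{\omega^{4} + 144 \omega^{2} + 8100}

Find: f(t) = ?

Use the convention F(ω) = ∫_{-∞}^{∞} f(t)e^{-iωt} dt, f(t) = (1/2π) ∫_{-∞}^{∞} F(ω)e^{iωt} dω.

f(t) = e^{- 9 \left|{t}\right|} \cos{\left(3 t \right)}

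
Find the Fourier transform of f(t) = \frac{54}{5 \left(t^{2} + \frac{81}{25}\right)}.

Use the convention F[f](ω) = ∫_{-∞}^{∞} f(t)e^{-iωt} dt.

F(ω) = 6 \pi e^{- \frac{9 \left|{\omega}\right|}{5}}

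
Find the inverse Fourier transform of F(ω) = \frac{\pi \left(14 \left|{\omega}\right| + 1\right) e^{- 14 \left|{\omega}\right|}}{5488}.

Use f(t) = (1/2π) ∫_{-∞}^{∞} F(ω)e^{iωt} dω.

f(t) = \frac{1}{\left(t^{2} + 196\right)^{2}}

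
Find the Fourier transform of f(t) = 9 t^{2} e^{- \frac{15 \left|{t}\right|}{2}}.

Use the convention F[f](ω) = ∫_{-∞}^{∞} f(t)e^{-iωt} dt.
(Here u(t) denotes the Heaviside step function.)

F(ω) = \frac{12960 \left(75 - 4 \omega^{2}\right)}{\left(4 \omega^{2} + 225\right)^{3}}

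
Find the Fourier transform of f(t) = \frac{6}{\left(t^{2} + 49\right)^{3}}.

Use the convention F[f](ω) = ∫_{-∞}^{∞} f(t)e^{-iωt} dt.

F(ω) = \frac{3 \pi \left(49 \omega^{2} + 21 \left|{\omega}\right| + 3\right) e^{- 7 \left|{\omega}\right|}}{67228}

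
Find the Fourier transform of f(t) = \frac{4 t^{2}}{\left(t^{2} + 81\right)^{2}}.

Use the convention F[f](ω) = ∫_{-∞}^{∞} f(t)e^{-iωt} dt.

F(ω) = \frac{2 \pi \left(1 - 9 \left|{\omega}\right|\right) e^{- 9 \left|{\omega}\right|}}{9}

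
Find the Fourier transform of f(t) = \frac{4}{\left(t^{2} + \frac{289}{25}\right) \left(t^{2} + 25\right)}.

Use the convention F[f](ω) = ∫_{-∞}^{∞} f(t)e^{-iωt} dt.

F(ω) = - \frac{5 \pi e^{- 5 \left|{\omega}\right|}}{84} + \frac{125 \pi e^{- \frac{17 \left|{\omega}\right|}{5}}}{1428}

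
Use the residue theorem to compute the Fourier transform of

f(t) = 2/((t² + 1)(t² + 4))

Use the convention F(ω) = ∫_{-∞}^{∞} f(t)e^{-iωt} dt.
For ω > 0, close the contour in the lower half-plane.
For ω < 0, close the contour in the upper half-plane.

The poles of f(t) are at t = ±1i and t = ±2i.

Let g(z) = f(z)e^{-iωz}; for large |z| the factor e^{-iωz} decays in the lower half-plane when ω > 0 and in the upper half-plane when ω < 0.

Case ω > 0 (lower half-plane, clockwise contour ⇒ F(ω) = -2πi·ΣRes):
  Res_{z = - i} g(z) = \frac{i e^{- \omega}}{3}
  Res_{z = - 2 i} g(z) = - \frac{i e^{- 2 \omega}}{6}
  F(ω) = -2πi·ΣRes = \frac{\pi \left(2 e^{\omega} - 1\right) e^{- 2 \omega}}{3}

Case ω < 0 (upper half-plane, counterclockwise contour ⇒ F(ω) = +2πi·ΣRes):
  Res_{z = i} g(z) = - \frac{i e^{\omega}}{3}
  Res_{z = 2 i} g(z) = \frac{i e^{2 \omega}}{6}
  F(ω) = 2πi·ΣRes = \frac{\pi \left(2 - e^{\omega}\right) e^{\omega}}{3}

Both cases combine into a single formula in |ω|:

F(ω) = \frac{\pi \left(2 e^{\left|{\omega}\right|} - 1\right) e^{- 2 \left|{\omega}\right|}}{3}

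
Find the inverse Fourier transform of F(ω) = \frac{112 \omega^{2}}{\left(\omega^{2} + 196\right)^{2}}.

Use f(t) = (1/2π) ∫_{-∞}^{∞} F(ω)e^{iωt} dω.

f(t) = 2 \left(1 - 14 \left|{t}\right|\right) e^{- 14 \left|{t}\right|}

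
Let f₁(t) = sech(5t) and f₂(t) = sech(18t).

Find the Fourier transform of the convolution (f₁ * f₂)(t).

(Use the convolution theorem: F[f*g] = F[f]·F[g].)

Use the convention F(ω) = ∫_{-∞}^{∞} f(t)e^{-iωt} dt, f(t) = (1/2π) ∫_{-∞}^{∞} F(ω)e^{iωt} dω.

F[f₁*f₂](ω) = \frac{\pi^{2}}{90 \cosh{\left(\frac{\pi \omega}{36} \right)} \cosh{\left(\frac{\pi \omega}{10} \right)}}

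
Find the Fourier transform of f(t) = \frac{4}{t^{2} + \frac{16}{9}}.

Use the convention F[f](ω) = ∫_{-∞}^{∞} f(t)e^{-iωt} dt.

F(ω) = 3 \pi e^{- \frac{4 \left|{\omega}\right|}{3}}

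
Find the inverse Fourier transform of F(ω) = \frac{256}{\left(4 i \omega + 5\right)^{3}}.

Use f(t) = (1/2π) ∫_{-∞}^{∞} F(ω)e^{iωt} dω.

f(t) = 2 t^{2} e^{- \frac{5 t}{4}} u\left(t\right)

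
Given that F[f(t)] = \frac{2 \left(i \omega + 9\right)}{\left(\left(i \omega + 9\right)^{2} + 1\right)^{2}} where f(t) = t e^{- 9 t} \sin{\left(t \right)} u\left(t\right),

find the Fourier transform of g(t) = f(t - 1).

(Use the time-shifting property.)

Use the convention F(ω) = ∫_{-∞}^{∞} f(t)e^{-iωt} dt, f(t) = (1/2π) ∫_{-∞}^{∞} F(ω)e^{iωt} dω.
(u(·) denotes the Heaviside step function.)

F[g](ω) = \frac{2 \left(i \omega + 9\right) e^{- i \omega}}{\left(\left(i \omega + 9\right)^{2} + 1\right)^{2}}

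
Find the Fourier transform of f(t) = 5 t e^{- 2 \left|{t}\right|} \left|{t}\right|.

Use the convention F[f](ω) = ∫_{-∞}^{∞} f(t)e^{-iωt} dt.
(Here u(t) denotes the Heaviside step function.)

F(ω) = \frac{20 i \omega \left(\omega^{2} - 12\right)}{\left(\omega^{2} + 4\right)^{3}}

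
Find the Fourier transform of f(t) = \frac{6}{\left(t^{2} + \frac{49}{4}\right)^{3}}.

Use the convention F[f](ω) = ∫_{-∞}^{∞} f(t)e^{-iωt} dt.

F(ω) = \frac{6 \pi \left(49 \omega^{2} + 42 \left|{\omega}\right| + 12\right) e^{- \frac{7 \left|{\omega}\right|}{2}}}{16807}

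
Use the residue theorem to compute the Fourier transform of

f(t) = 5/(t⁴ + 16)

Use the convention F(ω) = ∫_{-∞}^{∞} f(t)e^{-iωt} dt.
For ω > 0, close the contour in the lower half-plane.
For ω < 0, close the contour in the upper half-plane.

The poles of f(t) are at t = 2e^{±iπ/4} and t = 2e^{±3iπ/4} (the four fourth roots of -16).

Let g(z) = f(z)e^{-iωz}; for large |z| the factor e^{-iωz} decays in the lower half-plane when ω > 0 and in the upper half-plane when ω < 0.

Case ω > 0 (lower half-plane, clockwise contour ⇒ F(ω) = -2πi·ΣRes):
  Res_{z = - \sqrt{2} - \sqrt{2} i} g(z) = \frac{5 \sqrt{2} i \left(1 - i\right) e^{\sqrt{2} \omega \left(-1 + i\right)}}{64}
  Res_{z = \sqrt{2} - \sqrt{2} i} g(z) = \frac{5 \sqrt{2} i \left(1 + i\right) e^{- \sqrt{2} \omega \left(1 + i\right)}}{64}
  F(ω) = -2πi·ΣRes = \frac{5 \sqrt{2} \pi \left(1 - i\right) \left(e^{2 \sqrt{2} i \omega} + i\right) e^{- \sqrt{2} \omega \left(1 + i\right)}}{32} = \frac{5 \pi e^{- \sqrt{2} \omega} \sin{\left(\sqrt{2} \omega + \frac{\pi}{4} \right)}}{8}

Case ω < 0 (upper half-plane, counterclockwise contour ⇒ F(ω) = +2πi·ΣRes):
  Res_{z = \sqrt{2} + \sqrt{2} i} g(z) = \frac{5 \sqrt{2} i \left(-1 + i\right) e^{\sqrt{2} \omega \left(1 - i\right)}}{64}
  Res_{z = - \sqrt{2} + \sqrt{2} i} g(z) = \frac{5 \sqrt{2} \left(1 - i\right) e^{\sqrt{2} \omega \left(1 + i\right)}}{64}
  F(ω) = 2πi·ΣRes = - \frac{5 \sqrt{2} i \pi \left(i \left(1 - i\right) e^{\sqrt{2} \omega \left(1 - i\right)} - \left(1 - i\right) e^{\sqrt{2} \omega \left(1 + i\right)}\right)}{32} = \frac{5 \pi e^{\sqrt{2} \omega} \cos{\left(\sqrt{2} \omega + \frac{\pi}{4} \right)}}{8}

Both cases combine into a single formula in |ω|:

F(ω) = \frac{5 \pi e^{- \sqrt{2} \left|{\omega}\right|} \sin{\left(\sqrt{2} \left|{\omega}\right| + \frac{\pi}{4} \right)}}{8}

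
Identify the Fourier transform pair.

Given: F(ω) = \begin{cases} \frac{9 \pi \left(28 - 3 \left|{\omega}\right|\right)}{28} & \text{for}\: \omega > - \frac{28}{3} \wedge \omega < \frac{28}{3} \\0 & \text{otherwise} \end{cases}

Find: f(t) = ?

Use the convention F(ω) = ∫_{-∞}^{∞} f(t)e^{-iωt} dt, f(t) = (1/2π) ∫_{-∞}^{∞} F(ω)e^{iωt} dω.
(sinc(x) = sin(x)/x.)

f(t) = 42 \operatorname{sinc}^{2}{\left(\frac{14 t}{3} \right)}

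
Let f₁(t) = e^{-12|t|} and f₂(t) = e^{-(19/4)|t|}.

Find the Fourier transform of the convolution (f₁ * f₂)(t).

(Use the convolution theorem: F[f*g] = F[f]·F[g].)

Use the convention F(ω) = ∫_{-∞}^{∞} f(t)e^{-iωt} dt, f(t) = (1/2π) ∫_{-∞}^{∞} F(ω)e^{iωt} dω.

F[f₁*f₂](ω) = \frac{3648}{\left(\omega^{2} + 144\right) \left(16 \omega^{2} + 361\right)}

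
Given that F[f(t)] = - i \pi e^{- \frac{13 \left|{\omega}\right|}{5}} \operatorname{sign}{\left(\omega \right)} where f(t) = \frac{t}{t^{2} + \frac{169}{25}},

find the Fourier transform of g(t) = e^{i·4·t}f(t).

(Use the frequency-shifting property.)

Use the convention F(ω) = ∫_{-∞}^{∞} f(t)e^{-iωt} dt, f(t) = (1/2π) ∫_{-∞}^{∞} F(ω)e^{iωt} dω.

F[g](ω) = - i \pi e^{- \frac{13 \left|{\omega - 4}\right|}{5}} \operatorname{sign}{\left(\omega - 4 \right)}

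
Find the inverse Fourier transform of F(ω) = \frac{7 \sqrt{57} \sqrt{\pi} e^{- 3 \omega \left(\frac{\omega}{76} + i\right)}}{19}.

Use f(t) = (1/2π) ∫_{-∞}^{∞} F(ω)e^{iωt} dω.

f(t) = 7 e^{- \frac{19 \left(t - 3\right)^{2}}{3}}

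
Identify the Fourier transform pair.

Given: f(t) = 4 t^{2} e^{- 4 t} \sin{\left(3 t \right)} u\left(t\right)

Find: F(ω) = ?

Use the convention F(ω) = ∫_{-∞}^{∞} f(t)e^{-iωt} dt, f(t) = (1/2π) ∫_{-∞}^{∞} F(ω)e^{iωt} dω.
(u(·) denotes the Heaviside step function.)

F(ω) = \frac{72 \left(\left(i \omega + 4\right)^{2} - 3\right)}{\left(\left(i \omega + 4\right)^{2} + 9\right)^{3}}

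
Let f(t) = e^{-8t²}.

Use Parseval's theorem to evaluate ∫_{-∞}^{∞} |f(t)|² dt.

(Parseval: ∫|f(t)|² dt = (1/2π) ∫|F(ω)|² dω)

∫|f(t)|² dt = \frac{\sqrt{\pi}}{4}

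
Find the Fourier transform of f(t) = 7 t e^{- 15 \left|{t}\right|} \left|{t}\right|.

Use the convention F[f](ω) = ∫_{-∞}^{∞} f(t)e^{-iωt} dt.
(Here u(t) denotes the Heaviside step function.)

F(ω) = \frac{28 i \omega \left(\omega^{2} - 675\right)}{\left(\omega^{2} + 225\right)^{3}}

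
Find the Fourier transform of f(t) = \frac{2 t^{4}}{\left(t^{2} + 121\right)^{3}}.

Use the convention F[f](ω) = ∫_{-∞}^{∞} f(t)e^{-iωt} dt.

F(ω) = \frac{\pi \left(121 \omega^{2} - 55 \left|{\omega}\right| + 3\right) e^{- 11 \left|{\omega}\right|}}{44}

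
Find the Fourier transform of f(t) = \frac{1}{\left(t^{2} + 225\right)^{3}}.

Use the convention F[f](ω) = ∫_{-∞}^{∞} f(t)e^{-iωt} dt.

F(ω) = \frac{\pi \left(75 \omega^{2} + 15 \left|{\omega}\right| + 1\right) e^{- 15 \left|{\omega}\right|}}{2025000}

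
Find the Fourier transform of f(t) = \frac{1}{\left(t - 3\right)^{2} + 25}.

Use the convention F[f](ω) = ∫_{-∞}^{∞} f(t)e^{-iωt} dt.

F(ω) = \frac{\pi e^{- 3 i \omega - 5 \left|{\omega}\right|}}{5}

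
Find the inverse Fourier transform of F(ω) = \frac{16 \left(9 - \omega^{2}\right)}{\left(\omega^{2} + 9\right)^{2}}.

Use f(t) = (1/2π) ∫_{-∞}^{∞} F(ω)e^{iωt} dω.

f(t) = 8 e^{- 3 \left|{t}\right|} \left|{t}\right|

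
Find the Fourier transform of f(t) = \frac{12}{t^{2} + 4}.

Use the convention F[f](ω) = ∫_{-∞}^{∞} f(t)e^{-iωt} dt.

F(ω) = 6 \pi e^{- 2 \left|{\omega}\right|}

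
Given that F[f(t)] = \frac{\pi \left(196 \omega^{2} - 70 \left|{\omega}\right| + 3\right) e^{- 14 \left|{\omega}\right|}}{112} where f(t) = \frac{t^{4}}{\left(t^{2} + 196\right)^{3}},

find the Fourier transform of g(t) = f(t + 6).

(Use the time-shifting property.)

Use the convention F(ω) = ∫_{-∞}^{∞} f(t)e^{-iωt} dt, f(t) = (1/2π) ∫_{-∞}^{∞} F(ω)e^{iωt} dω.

F[g](ω) = \frac{\pi \left(196 \omega^{2} - 70 \left|{\omega}\right| + 3\right) e^{6 i \omega - 14 \left|{\omega}\right|}}{112}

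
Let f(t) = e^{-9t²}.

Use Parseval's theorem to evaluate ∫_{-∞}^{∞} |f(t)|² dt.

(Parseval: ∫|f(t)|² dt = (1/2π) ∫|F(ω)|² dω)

∫|f(t)|² dt = \frac{\sqrt{2} \sqrt{\pi}}{6}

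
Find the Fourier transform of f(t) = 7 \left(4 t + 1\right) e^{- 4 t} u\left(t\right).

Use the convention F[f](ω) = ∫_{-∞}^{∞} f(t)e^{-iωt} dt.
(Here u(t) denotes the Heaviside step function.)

F(ω) = \frac{7 \left(- i \omega - 8\right)}{\omega^{2} - 8 i \omega - 16}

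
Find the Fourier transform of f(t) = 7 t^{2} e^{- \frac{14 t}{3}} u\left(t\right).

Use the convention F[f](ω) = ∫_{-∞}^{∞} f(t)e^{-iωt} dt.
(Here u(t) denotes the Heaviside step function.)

F(ω) = \frac{378}{\left(3 i \omega + 14\right)^{3}}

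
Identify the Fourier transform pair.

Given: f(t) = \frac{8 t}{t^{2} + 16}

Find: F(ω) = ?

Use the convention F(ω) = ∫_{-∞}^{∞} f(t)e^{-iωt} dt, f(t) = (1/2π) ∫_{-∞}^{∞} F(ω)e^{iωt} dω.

F(ω) = - 8 i \pi e^{- 4 \left|{\omega}\right|} \operatorname{sign}{\left(\omega \right)}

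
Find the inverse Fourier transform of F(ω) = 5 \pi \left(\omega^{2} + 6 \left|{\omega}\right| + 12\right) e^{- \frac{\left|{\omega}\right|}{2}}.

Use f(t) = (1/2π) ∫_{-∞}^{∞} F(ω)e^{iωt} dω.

f(t) = \frac{5}{\left(t^{2} + \frac{1}{4}\right)^{3}}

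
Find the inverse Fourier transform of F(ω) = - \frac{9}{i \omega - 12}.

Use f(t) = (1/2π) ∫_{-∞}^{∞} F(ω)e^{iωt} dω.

f(t) = 9 e^{12 t} u\left(- t\right)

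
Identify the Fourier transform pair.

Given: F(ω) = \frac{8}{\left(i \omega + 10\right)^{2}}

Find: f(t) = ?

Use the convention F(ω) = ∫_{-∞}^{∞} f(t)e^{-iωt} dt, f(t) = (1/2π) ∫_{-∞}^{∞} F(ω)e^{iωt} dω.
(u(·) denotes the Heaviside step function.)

f(t) = 8 t e^{- 10 t} u\left(t\right)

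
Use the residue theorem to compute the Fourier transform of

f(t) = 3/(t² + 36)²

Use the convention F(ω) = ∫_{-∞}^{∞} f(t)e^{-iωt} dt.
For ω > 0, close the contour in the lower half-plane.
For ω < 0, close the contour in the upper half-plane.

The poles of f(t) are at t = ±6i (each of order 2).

Let g(z) = f(z)e^{-iωz}; for large |z| the factor e^{-iωz} decays in the lower half-plane when ω > 0 and in the upper half-plane when ω < 0.

Case ω > 0 (lower half-plane, clockwise contour ⇒ F(ω) = -2πi·ΣRes):
  Res_{z = - 6 i} g(z) = \frac{i \left(6 \omega + 1\right) e^{- 6 \omega}}{288} (pole of order 2)
  F(ω) = -2πi·ΣRes = \frac{\pi \left(6 \omega + 1\right) e^{- 6 \omega}}{144}

Case ω < 0 (upper half-plane, counterclockwise contour ⇒ F(ω) = +2πi·ΣRes):
  Res_{z = 6 i} g(z) = \frac{i \left(6 \omega - 1\right) e^{6 \omega}}{288} (pole of order 2)
  F(ω) = 2πi·ΣRes = \frac{\pi \left(1 - 6 \omega\right) e^{6 \omega}}{144}

Both cases combine into a single formula in |ω|:

F(ω) = \frac{\pi \left(6 \left|{\omega}\right| + 1\right) e^{- 6 \left|{\omega}\right|}}{144}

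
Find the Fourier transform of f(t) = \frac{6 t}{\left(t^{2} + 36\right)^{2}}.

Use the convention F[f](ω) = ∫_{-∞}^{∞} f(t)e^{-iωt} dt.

F(ω) = - \frac{i \pi \omega e^{- 6 \left|{\omega}\right|}}{2}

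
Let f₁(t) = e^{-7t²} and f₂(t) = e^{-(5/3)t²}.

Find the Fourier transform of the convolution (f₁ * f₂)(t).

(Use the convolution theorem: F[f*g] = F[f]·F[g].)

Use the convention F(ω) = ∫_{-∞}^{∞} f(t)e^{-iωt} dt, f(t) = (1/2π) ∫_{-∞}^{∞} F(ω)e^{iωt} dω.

F[f₁*f₂](ω) = \frac{\sqrt{105} \pi e^{- \frac{13 \omega^{2}}{70}}}{35}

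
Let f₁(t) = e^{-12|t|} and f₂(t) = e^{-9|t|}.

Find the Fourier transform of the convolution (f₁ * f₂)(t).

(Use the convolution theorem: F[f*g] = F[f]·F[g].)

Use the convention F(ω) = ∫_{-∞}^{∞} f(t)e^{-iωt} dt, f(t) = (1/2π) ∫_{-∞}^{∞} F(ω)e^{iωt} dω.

F[f₁*f₂](ω) = \frac{432}{\left(\omega^{2} + 81\right) \left(\omega^{2} + 144\right)}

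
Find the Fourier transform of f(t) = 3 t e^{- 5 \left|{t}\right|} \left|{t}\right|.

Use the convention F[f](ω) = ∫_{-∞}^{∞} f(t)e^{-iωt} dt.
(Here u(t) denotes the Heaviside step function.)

F(ω) = \frac{12 i \omega \left(\omega^{2} - 75\right)}{\left(\omega^{2} + 25\right)^{3}}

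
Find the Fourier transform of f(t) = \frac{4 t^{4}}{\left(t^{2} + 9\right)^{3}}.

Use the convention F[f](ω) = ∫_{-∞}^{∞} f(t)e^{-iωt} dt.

F(ω) = \frac{\pi \left(3 \omega^{2} - 5 \left|{\omega}\right| + 1\right) e^{- 3 \left|{\omega}\right|}}{2}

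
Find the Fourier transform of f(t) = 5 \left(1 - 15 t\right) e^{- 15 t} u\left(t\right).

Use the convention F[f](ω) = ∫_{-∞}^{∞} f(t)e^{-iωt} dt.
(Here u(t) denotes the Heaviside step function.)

F(ω) = \frac{5 i \omega}{- \omega^{2} + 30 i \omega + 225}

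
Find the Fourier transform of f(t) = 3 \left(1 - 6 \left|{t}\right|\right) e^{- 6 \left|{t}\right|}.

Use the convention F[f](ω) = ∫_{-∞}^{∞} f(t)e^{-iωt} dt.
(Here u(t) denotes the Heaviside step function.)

F(ω) = \frac{72 \omega^{2}}{\left(\omega^{2} + 36\right)^{2}}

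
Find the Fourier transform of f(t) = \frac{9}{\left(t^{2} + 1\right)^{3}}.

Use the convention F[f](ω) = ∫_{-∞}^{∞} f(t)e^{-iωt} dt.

F(ω) = \frac{9 \pi \left(\omega^{2} + 3 \left|{\omega}\right| + 3\right) e^{- \left|{\omega}\right|}}{8}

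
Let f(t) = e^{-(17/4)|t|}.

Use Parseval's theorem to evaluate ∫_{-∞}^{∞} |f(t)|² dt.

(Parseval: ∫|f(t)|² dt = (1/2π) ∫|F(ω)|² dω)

∫|f(t)|² dt = \frac{4}{17}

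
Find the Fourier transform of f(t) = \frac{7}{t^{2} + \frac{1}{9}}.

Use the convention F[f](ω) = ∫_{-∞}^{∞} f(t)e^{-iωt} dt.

F(ω) = 21 \pi e^{- \frac{\left|{\omega}\right|}{3}}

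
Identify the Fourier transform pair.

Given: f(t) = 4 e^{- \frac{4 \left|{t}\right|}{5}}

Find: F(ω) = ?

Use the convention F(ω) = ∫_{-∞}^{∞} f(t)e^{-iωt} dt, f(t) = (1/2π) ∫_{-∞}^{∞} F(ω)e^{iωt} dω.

F(ω) = \frac{160}{25 \omega^{2} + 16}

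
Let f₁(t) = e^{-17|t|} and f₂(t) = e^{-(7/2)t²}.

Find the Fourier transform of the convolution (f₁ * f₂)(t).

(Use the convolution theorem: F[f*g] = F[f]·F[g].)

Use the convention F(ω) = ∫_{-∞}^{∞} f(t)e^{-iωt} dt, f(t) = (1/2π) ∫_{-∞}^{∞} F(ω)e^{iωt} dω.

F[f₁*f₂](ω) = \frac{34 \sqrt{14} \sqrt{\pi} e^{- \frac{\omega^{2}}{14}}}{7 \left(\omega^{2} + 289\right)}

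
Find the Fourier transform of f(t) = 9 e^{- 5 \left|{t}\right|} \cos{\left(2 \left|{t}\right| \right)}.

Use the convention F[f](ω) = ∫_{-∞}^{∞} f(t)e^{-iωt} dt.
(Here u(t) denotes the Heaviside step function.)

F(ω) = \frac{90 \left(\omega^{2} + 29\right)}{\omega^{4} + 42 \omega^{2} + 841}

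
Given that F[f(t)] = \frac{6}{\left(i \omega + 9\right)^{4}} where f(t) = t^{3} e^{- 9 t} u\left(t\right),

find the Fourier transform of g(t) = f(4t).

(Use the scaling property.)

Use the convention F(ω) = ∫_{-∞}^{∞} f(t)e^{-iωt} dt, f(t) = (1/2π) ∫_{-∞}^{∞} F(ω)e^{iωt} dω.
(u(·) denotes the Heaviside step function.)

F[g](ω) = \frac{384}{\left(i \omega + 36\right)^{4}}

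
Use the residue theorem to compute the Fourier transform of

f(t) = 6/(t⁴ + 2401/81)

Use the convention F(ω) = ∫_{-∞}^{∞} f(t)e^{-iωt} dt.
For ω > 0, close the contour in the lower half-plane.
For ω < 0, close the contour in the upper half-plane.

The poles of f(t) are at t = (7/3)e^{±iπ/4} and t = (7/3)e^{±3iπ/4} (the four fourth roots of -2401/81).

Let g(z) = f(z)e^{-iωz}; for large |z| the factor e^{-iωz} decays in the lower half-plane when ω > 0 and in the upper half-plane when ω < 0.

Case ω > 0 (lower half-plane, clockwise contour ⇒ F(ω) = -2πi·ΣRes):
  Res_{z = - \frac{7 \sqrt{2}}{6} - \frac{7 \sqrt{2} i}{6}} g(z) = \frac{81 \sqrt{2} i \left(1 - i\right) e^{\frac{7 \sqrt{2} \omega \left(-1 + i\right)}{6}}}{1372}
  Res_{z = \frac{7 \sqrt{2}}{6} - \frac{7 \sqrt{2} i}{6}} g(z) = \frac{81 \sqrt{2} i \left(1 + i\right) e^{- \frac{7 \sqrt{2} \omega \left(1 + i\right)}{6}}}{1372}
  F(ω) = -2πi·ΣRes = \frac{81 \sqrt{2} \pi \left(1 - i\right) \left(e^{\frac{7 \sqrt{2} i \omega}{3}} + i\right) e^{- \frac{7 \sqrt{2} \omega \left(1 + i\right)}{6}}}{686} = \frac{162 \pi e^{- \frac{7 \sqrt{2} \omega}{6}} \sin{\left(\frac{7 \sqrt{2} \omega}{6} + \frac{\pi}{4} \right)}}{343}

Case ω < 0 (upper half-plane, counterclockwise contour ⇒ F(ω) = +2πi·ΣRes):
  Res_{z = \frac{7 \sqrt{2}}{6} + \frac{7 \sqrt{2} i}{6}} g(z) = \frac{81 \sqrt{2} i \left(-1 + i\right) e^{\frac{7 \sqrt{2} \omega \left(1 - i\right)}{6}}}{1372}
  Res_{z = - \frac{7 \sqrt{2}}{6} + \frac{7 \sqrt{2} i}{6}} g(z) = \frac{81 \sqrt{2} \left(1 - i\right) e^{\frac{7 \sqrt{2} \omega \left(1 + i\right)}{6}}}{1372}
  F(ω) = 2πi·ΣRes = - \frac{81 \sqrt{2} i \pi \left(i \left(1 - i\right) e^{\frac{7 \sqrt{2} \omega \left(1 - i\right)}{6}} - \left(1 - i\right) e^{\frac{7 \sqrt{2} \omega \left(1 + i\right)}{6}}\right)}{686} = \frac{162 \pi e^{\frac{7 \sqrt{2} \omega}{6}} \cos{\left(\frac{7 \sqrt{2} \omega}{6} + \frac{\pi}{4} \right)}}{343}

Both cases combine into a single formula in |ω|:

F(ω) = \frac{162 \pi e^{- \frac{7 \sqrt{2} \left|{\omega}\right|}{6}} \sin{\left(\frac{7 \sqrt{2} \left|{\omega}\right|}{6} + \frac{\pi}{4} \right)}}{343}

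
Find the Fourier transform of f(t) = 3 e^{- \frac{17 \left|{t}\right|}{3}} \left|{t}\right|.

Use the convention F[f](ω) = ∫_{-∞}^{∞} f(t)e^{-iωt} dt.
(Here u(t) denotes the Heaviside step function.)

F(ω) = \frac{54 \left(289 - 9 \omega^{2}\right)}{\left(9 \omega^{2} + 289\right)^{2}}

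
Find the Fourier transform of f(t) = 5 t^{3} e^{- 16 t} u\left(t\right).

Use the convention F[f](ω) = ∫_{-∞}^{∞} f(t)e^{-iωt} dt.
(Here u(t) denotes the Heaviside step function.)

F(ω) = \frac{30}{\left(i \omega + 16\right)^{4}}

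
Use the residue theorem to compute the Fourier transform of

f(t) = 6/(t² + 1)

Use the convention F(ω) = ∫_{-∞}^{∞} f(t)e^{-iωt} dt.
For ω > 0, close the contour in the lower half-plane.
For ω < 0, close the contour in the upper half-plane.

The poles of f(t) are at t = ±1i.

Let g(z) = f(z)e^{-iωz}; for large |z| the factor e^{-iωz} decays in the lower half-plane when ω > 0 and in the upper half-plane when ω < 0.

Case ω > 0 (lower half-plane, clockwise contour ⇒ F(ω) = -2πi·ΣRes):
  Res_{z = - i} g(z) = 3 i e^{- \omega}
  F(ω) = -2πi·ΣRes = 6 \pi e^{- \omega}

Case ω < 0 (upper half-plane, counterclockwise contour ⇒ F(ω) = +2πi·ΣRes):
  Res_{z = i} g(z) = - 3 i e^{\omega}
  F(ω) = 2πi·ΣRes = 6 \pi e^{\omega}

Both cases combine into a single formula in |ω|:

F(ω) = 6 \pi e^{- \left|{\omega}\right|}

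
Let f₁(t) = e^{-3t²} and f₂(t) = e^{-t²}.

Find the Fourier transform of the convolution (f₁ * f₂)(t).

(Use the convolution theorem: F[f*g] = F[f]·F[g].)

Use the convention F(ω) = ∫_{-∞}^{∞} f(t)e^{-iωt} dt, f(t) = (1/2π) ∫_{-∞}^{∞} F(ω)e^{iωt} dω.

F[f₁*f₂](ω) = \frac{\sqrt{3} \pi e^{- \frac{\omega^{2}}{3}}}{3}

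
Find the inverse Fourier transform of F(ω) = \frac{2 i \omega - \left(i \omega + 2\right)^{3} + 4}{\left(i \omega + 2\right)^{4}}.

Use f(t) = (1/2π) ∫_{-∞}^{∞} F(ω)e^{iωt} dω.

f(t) = \left(t^{2} - 1\right) e^{- 2 t} u\left(t\right)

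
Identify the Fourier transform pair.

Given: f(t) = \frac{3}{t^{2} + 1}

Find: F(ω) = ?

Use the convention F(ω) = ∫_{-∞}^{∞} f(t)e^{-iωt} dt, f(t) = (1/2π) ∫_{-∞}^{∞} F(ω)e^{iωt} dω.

F(ω) = 3 \pi e^{- \left|{\omega}\right|}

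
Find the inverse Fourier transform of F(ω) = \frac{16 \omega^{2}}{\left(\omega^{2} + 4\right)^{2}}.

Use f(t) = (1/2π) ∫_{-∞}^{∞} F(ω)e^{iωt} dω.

f(t) = 2 \left(1 - 2 \left|{t}\right|\right) e^{- 2 \left|{t}\right|}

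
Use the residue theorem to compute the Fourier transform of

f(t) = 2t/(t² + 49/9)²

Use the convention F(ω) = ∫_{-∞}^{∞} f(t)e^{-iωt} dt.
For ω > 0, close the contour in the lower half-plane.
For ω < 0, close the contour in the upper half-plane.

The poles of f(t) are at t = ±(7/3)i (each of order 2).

Let g(z) = f(z)e^{-iωz}; for large |z| the factor e^{-iωz} decays in the lower half-plane when ω > 0 and in the upper half-plane when ω < 0.

Case ω > 0 (lower half-plane, clockwise contour ⇒ F(ω) = -2πi·ΣRes):
  Res_{z = - \frac{7 i}{3}} g(z) = \frac{3 \omega e^{- \frac{7 \omega}{3}}}{14} (pole of order 2)
  F(ω) = -2πi·ΣRes = - \frac{3 i \pi \omega e^{- \frac{7 \omega}{3}}}{7}

Case ω < 0 (upper half-plane, counterclockwise contour ⇒ F(ω) = +2πi·ΣRes):
  Res_{z = \frac{7 i}{3}} g(z) = - \frac{3 \omega e^{\frac{7 \omega}{3}}}{14} (pole of order 2)
  F(ω) = 2πi·ΣRes = - \frac{3 i \pi \omega e^{\frac{7 \omega}{3}}}{7}

Both cases combine into a single formula in |ω|:

F(ω) = - \frac{3 i \pi \omega e^{- \frac{7 \left|{\omega}\right|}{3}}}{7}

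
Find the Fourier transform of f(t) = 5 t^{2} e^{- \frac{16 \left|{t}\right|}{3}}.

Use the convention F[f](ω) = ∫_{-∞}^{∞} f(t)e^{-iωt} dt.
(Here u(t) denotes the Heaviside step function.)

F(ω) = \frac{8640 \left(256 - 27 \omega^{2}\right)}{\left(9 \omega^{2} + 256\right)^{3}}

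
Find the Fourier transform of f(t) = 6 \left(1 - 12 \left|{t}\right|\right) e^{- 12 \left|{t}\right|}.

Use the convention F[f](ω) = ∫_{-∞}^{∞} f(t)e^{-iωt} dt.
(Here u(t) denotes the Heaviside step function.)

F(ω) = \frac{288 \omega^{2}}{\left(\omega^{2} + 144\right)^{2}}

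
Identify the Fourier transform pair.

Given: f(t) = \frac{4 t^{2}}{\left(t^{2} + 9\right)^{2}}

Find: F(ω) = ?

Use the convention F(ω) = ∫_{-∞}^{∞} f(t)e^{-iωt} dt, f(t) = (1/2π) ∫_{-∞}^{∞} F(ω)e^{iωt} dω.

F(ω) = \frac{2 \pi \left(1 - 3 \left|{\omega}\right|\right) e^{- 3 \left|{\omega}\right|}}{3}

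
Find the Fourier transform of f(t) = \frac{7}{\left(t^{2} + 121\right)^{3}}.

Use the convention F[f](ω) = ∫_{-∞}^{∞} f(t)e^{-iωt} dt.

F(ω) = \frac{7 \pi \left(121 \omega^{2} + 33 \left|{\omega}\right| + 3\right) e^{- 11 \left|{\omega}\right|}}{1288408}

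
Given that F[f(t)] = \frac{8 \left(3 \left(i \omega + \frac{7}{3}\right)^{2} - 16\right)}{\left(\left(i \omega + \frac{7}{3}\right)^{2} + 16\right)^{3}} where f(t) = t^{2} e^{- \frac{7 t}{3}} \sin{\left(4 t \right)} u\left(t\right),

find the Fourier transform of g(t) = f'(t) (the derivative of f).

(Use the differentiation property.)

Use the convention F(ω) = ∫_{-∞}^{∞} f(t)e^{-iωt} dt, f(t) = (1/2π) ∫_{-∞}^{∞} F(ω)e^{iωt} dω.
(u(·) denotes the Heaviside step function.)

F[g](ω) = \frac{1944 i \omega \left(\left(3 i \omega + 7\right)^{2} - 48\right)}{\left(\left(3 i \omega + 7\right)^{2} + 144\right)^{3}}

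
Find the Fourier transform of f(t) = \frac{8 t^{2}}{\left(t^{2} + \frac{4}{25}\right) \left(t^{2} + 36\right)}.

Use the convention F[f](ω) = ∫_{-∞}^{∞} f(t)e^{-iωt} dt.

F(ω) = \frac{75 \pi e^{- 6 \left|{\omega}\right|}}{56} - \frac{5 \pi e^{- \frac{2 \left|{\omega}\right|}{5}}}{56}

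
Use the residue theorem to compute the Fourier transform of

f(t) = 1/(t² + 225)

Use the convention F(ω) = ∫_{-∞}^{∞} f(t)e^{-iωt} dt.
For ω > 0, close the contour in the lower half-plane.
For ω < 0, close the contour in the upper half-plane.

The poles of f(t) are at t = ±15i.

Let g(z) = f(z)e^{-iωz}; for large |z| the factor e^{-iωz} decays in the lower half-plane when ω > 0 and in the upper half-plane when ω < 0.

Case ω > 0 (lower half-plane, clockwise contour ⇒ F(ω) = -2πi·ΣRes):
  Res_{z = - 15 i} g(z) = \frac{i e^{- 15 \omega}}{30}
  F(ω) = -2πi·ΣRes = \frac{\pi e^{- 15 \omega}}{15}

Case ω < 0 (upper half-plane, counterclockwise contour ⇒ F(ω) = +2πi·ΣRes):
  Res_{z = 15 i} g(z) = - \frac{i e^{15 \omega}}{30}
  F(ω) = 2πi·ΣRes = \frac{\pi e^{15 \omega}}{15}

Both cases combine into a single formula in |ω|:

F(ω) = \frac{\pi e^{- 15 \left|{\omega}\right|}}{15}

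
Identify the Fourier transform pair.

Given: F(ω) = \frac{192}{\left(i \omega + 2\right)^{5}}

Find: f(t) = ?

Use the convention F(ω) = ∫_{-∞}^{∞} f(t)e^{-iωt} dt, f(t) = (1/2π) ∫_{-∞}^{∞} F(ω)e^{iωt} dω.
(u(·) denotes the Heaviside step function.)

f(t) = 8 t^{4} e^{- 2 t} u\left(t\right)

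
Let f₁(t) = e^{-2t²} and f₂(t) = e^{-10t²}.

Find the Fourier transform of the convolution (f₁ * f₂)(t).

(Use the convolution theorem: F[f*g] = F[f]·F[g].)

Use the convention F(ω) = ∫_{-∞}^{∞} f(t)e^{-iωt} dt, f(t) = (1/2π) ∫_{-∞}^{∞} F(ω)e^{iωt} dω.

F[f₁*f₂](ω) = \frac{\sqrt{5} \pi e^{- \frac{3 \omega^{2}}{20}}}{10}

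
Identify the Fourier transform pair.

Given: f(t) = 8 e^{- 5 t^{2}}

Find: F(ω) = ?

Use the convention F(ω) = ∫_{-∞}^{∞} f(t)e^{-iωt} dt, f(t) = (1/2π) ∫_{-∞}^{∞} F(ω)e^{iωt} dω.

F(ω) = \frac{8 \sqrt{5} \sqrt{\pi} e^{- \frac{\omega^{2}}{20}}}{5}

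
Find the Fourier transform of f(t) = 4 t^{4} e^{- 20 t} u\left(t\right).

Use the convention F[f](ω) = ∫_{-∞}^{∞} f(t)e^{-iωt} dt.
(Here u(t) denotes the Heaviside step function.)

F(ω) = \frac{96}{\left(i \omega + 20\right)^{5}}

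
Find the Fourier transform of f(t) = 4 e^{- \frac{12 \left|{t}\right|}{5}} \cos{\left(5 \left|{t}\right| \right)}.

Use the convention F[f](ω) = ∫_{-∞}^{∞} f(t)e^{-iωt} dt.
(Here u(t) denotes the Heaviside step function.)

F(ω) = \frac{480 \left(25 \omega^{2} + 769\right)}{625 \omega^{4} - 24050 \omega^{2} + 591361}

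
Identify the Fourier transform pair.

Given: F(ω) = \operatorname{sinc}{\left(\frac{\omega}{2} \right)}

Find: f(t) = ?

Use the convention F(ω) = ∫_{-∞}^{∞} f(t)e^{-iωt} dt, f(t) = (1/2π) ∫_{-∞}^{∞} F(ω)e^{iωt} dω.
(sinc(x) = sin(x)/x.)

f(t) = \begin{cases} 1 & \text{for}\: \left|{t}\right| < \frac{1}{2} \\0 & \text{otherwise} \end{cases}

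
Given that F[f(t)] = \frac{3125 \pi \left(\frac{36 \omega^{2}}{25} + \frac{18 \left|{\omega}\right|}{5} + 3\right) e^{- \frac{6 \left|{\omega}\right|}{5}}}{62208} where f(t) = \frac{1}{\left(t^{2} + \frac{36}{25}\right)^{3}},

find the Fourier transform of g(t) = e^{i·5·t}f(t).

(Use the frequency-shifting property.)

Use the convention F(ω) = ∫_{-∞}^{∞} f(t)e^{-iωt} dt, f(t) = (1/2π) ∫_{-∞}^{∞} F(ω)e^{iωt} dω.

F[g](ω) = \frac{125 \pi \left(12 \left(\omega - 5\right)^{2} + 30 \left|{\omega - 5}\right| + 25\right) e^{- \frac{6 \left|{\omega - 5}\right|}{5}}}{20736}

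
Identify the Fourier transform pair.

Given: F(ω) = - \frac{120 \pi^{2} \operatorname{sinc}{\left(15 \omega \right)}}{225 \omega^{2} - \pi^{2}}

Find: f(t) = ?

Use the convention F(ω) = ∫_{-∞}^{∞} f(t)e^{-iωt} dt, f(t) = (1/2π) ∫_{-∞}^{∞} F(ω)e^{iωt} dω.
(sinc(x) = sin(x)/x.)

f(t) = 8 \left(\begin{cases} \frac{\cos{\left(\frac{\pi t}{15} \right)}}{2} + \frac{1}{2} & \text{for}\: \left|{t}\right| < 15 \\0 & \text{otherwise} \end{cases}\right)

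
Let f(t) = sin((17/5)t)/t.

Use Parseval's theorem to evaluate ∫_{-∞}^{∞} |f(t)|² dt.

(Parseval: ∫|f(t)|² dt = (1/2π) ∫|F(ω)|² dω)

∫|f(t)|² dt = \frac{17 \pi}{5}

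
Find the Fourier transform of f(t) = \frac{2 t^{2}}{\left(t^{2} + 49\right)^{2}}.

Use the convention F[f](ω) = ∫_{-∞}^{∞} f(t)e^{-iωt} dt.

F(ω) = \frac{\pi \left(1 - 7 \left|{\omega}\right|\right) e^{- 7 \left|{\omega}\right|}}{7}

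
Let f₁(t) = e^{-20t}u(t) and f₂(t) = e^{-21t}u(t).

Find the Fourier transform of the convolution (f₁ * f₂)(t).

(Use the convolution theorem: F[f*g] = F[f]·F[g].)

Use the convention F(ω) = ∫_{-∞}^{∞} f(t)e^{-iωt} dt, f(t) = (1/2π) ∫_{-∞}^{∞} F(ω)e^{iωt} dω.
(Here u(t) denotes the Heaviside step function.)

F[f₁*f₂](ω) = \frac{1}{\left(i \omega + 20\right) \left(i \omega + 21\right)}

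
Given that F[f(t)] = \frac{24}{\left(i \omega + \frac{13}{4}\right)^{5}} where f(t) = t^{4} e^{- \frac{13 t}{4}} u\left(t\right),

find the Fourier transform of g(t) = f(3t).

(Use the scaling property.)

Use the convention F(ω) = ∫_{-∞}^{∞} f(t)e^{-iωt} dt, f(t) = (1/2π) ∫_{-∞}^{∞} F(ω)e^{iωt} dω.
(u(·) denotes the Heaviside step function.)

F[g](ω) = \frac{1990656}{\left(4 i \omega + 39\right)^{5}}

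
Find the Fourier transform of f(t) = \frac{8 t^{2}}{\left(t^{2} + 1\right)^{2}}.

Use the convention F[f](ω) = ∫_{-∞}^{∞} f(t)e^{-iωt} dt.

F(ω) = 4 \pi \left(1 - \left|{\omega}\right|\right) e^{- \left|{\omega}\right|}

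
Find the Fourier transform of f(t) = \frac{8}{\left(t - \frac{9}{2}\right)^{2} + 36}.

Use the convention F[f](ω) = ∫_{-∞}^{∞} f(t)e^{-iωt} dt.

F(ω) = \frac{4 \pi e^{- \frac{9 i \omega}{2} - 6 \left|{\omega}\right|}}{3}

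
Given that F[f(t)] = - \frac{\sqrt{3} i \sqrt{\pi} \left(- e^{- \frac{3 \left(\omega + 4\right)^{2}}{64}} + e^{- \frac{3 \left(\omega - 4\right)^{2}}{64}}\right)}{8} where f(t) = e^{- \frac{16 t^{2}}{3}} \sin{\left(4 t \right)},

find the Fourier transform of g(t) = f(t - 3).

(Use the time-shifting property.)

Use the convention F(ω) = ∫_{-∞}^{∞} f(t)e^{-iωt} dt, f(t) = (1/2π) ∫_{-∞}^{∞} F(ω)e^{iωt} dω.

F[g](ω) = \frac{\sqrt{3} i \sqrt{\pi} \left(1 - e^{\frac{3 \omega}{4}}\right) e^{- \frac{3 \omega^{2}}{64} - \frac{3 \omega}{8} - 3 i \omega - \frac{3}{4}}}{8}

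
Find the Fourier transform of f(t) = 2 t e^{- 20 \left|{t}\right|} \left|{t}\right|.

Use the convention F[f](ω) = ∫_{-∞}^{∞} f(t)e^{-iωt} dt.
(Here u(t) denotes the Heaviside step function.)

F(ω) = \frac{8 i \omega \left(\omega^{2} - 1200\right)}{\left(\omega^{2} + 400\right)^{3}}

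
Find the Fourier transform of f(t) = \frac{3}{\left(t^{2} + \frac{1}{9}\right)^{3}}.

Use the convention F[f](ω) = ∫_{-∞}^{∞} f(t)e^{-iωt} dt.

F(ω) = \frac{81 \pi \left(\omega^{2} + 9 \left|{\omega}\right| + 27\right) e^{- \frac{\left|{\omega}\right|}{3}}}{8}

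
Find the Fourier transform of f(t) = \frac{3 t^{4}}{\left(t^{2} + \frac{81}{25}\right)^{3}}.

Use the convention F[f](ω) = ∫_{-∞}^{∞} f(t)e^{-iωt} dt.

F(ω) = \frac{\pi \left(27 \omega^{2} - 75 \left|{\omega}\right| + 25\right) e^{- \frac{9 \left|{\omega}\right|}{5}}}{40}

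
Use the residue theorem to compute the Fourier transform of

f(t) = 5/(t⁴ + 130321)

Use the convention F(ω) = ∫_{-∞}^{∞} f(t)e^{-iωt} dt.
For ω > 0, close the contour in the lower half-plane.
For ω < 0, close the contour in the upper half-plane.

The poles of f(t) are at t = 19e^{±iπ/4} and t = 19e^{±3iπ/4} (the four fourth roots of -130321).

Let g(z) = f(z)e^{-iωz}; for large |z| the factor e^{-iωz} decays in the lower half-plane when ω > 0 and in the upper half-plane when ω < 0.

Case ω > 0 (lower half-plane, clockwise contour ⇒ F(ω) = -2πi·ΣRes):
  Res_{z = - \frac{19 \sqrt{2}}{2} - \frac{19 \sqrt{2} i}{2}} g(z) = \frac{5 \sqrt{2} i \left(1 - i\right) e^{\frac{19 \sqrt{2} \omega \left(-1 + i\right)}{2}}}{54872}
  Res_{z = \frac{19 \sqrt{2}}{2} - \frac{19 \sqrt{2} i}{2}} g(z) = \frac{5 \sqrt{2} i \left(1 + i\right) e^{- \frac{19 \sqrt{2} \omega \left(1 + i\right)}{2}}}{54872}
  F(ω) = -2πi·ΣRes = \frac{5 \sqrt{2} \pi \left(1 - i\right) \left(e^{19 \sqrt{2} i \omega} + i\right) e^{- \frac{19 \sqrt{2} \omega \left(1 + i\right)}{2}}}{27436} = \frac{5 \pi e^{- \frac{19 \sqrt{2} \omega}{2}} \sin{\left(\frac{19 \sqrt{2} \omega}{2} + \frac{\pi}{4} \right)}}{6859}

Case ω < 0 (upper half-plane, counterclockwise contour ⇒ F(ω) = +2πi·ΣRes):
  Res_{z = \frac{19 \sqrt{2}}{2} + \frac{19 \sqrt{2} i}{2}} g(z) = \frac{5 \sqrt{2} i \left(-1 + i\right) e^{\frac{19 \sqrt{2} \omega \left(1 - i\right)}{2}}}{54872}
  Res_{z = - \frac{19 \sqrt{2}}{2} + \frac{19 \sqrt{2} i}{2}} g(z) = \frac{5 \sqrt{2} \left(1 - i\right) e^{\frac{19 \sqrt{2} \omega \left(1 + i\right)}{2}}}{54872}
  F(ω) = 2πi·ΣRes = - \frac{5 \sqrt{2} i \pi \left(i \left(1 - i\right) e^{\frac{19 \sqrt{2} \omega \left(1 - i\right)}{2}} - \left(1 - i\right) e^{\frac{19 \sqrt{2} \omega \left(1 + i\right)}{2}}\right)}{27436} = \frac{5 \pi e^{\frac{19 \sqrt{2} \omega}{2}} \cos{\left(\frac{19 \sqrt{2} \omega}{2} + \frac{\pi}{4} \right)}}{6859}

Both cases combine into a single formula in |ω|:

F(ω) = \frac{5 \pi e^{- \frac{19 \sqrt{2} \left|{\omega}\right|}{2}} \sin{\left(\frac{19 \sqrt{2} \left|{\omega}\right|}{2} + \frac{\pi}{4} \right)}}{6859}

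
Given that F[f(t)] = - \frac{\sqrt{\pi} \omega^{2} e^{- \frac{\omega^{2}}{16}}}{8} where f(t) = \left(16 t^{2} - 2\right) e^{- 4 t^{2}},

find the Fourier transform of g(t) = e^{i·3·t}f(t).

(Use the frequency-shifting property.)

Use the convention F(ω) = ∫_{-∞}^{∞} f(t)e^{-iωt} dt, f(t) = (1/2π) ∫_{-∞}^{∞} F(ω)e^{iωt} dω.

F[g](ω) = - \frac{\sqrt{\pi} \left(\omega - 3\right)^{2} e^{- \frac{\left(\omega - 3\right)^{2}}{16}}}{8}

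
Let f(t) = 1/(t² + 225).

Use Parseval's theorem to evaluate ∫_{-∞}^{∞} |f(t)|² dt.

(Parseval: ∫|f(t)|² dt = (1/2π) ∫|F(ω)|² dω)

∫|f(t)|² dt = \frac{\pi}{6750}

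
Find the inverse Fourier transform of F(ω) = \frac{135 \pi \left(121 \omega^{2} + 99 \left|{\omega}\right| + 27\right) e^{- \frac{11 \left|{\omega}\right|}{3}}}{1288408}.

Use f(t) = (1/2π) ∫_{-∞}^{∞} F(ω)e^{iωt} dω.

f(t) = \frac{5}{\left(t^{2} + \frac{121}{9}\right)^{3}}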